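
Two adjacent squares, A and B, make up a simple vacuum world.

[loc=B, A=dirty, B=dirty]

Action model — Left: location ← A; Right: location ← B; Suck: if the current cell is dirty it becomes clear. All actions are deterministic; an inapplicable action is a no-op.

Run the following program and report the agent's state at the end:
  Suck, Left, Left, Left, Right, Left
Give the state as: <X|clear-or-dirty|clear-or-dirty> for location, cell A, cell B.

<A|dirty|clear>

[1] after Suck: <B|dirty|clear>
[2] after Left: <A|dirty|clear>
[3] after Left: <A|dirty|clear>
[4] after Left: <A|dirty|clear>
[5] after Right: <B|dirty|clear>
[6] after Left: <A|dirty|clear>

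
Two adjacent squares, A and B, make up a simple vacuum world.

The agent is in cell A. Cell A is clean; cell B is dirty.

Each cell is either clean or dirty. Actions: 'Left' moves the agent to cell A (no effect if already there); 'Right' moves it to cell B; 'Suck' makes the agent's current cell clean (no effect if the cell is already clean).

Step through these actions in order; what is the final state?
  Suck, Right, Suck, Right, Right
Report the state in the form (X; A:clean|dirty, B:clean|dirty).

(B; A:clean, B:clean)

1) do Suck; now (A; A:clean, B:dirty)
2) do Right; now (B; A:clean, B:dirty)
3) do Suck; now (B; A:clean, B:clean)
4) do Right; now (B; A:clean, B:clean)
5) do Right; now (B; A:clean, B:clean)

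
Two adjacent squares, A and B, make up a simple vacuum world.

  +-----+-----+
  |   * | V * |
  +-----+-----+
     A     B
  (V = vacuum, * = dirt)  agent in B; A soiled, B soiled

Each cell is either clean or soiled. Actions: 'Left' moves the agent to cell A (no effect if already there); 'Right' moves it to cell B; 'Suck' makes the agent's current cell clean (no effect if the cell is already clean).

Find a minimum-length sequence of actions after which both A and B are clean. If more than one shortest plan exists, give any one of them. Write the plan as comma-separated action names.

Suck, Left, Suck

1. Suck → loc=B A=soiled B=clean
2. Left → loc=A A=soiled B=clean
3. Suck → loc=A A=clean B=clean
min 3: Suck B + move + Suck A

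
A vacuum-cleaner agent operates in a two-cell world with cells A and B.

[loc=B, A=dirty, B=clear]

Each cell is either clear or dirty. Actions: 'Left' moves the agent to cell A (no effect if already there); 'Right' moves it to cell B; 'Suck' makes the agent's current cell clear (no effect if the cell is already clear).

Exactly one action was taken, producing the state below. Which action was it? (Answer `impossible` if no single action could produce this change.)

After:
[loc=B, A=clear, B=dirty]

try  Left: in A — A dirty, B clear
try Right: in B — A dirty, B clear
try  Suck: in B — A dirty, B clear
no single action produces the after-state

impossible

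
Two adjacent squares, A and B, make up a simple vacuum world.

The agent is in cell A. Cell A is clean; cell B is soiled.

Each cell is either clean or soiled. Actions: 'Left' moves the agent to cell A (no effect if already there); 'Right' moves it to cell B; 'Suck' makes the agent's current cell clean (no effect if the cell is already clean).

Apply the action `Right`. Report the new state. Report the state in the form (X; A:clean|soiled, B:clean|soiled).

(B; A:clean, B:soiled)

start: (A; A:clean, B:soiled)
1. Right → (B; A:clean, B:soiled)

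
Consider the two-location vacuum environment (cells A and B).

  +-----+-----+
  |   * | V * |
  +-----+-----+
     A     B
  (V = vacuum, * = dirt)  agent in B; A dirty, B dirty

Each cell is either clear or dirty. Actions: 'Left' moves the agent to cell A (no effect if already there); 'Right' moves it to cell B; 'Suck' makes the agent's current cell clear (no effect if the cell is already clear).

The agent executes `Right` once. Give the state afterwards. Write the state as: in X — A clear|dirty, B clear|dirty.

start: in B — A dirty, B dirty
[1] after Right: in B — A dirty, B dirty

in B — A dirty, B dirty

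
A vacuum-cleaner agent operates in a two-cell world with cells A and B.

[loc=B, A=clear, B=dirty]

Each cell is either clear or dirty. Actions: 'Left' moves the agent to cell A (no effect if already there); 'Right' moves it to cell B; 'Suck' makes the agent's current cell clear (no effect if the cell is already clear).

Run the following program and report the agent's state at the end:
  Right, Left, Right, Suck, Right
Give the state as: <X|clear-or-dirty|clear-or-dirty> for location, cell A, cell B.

<B|clear|clear>

step 1/5 (Right): <B|clear|dirty>
step 2/5 (Left): <A|clear|dirty>
step 3/5 (Right): <B|clear|dirty>
step 4/5 (Suck): <B|clear|clear>
step 5/5 (Right): <B|clear|clear>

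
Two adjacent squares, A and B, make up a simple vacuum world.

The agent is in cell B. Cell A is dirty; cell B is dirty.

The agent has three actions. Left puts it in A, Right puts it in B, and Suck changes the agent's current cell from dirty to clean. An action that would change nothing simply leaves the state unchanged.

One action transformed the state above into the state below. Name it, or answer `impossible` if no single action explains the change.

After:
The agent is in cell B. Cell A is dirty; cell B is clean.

try  Left: loc=A A=dirty B=dirty
try Right: loc=B A=dirty B=dirty
try  Suck: loc=B A=dirty B=clean  ← match

Suck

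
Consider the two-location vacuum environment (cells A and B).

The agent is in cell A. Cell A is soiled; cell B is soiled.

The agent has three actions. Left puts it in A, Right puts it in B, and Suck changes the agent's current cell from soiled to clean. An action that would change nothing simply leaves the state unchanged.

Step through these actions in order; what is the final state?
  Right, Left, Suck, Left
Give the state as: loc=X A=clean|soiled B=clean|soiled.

loc=A A=clean B=soiled

step 1/4 (Right): loc=B A=soiled B=soiled
step 2/4 (Left): loc=A A=soiled B=soiled
step 3/4 (Suck): loc=A A=clean B=soiled
step 4/4 (Left): loc=A A=clean B=soiled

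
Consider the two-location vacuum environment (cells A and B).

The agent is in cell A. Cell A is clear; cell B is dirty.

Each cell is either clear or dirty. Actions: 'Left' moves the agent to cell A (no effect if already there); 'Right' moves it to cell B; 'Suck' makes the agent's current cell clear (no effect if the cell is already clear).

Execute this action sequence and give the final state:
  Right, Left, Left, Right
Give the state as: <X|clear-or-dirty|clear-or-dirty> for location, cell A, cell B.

<B|clear|dirty>

1) do Right; now <B|clear|dirty>
2) do Left; now <A|clear|dirty>
3) do Left; now <A|clear|dirty>
4) do Right; now <B|clear|dirty>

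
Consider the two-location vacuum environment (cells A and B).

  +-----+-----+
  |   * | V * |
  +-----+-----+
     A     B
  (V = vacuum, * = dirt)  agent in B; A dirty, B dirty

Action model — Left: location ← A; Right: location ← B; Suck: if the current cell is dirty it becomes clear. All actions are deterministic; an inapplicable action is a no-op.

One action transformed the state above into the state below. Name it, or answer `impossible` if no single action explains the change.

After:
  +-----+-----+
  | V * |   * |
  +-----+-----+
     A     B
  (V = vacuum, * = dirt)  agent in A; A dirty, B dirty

Left

try  Left: in A — A dirty, B dirty  ← match
try Right: in B — A dirty, B dirty
try  Suck: in B — A dirty, B clear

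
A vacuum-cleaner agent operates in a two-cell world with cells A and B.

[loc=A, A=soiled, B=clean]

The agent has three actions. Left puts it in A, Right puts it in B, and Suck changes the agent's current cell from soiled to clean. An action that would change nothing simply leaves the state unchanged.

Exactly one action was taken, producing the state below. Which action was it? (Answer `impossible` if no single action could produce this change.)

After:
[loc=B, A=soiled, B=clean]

Right

try  Left: <A|soiled|clean>
try Right: <B|soiled|clean>  ← match
try  Suck: <A|clean|clean>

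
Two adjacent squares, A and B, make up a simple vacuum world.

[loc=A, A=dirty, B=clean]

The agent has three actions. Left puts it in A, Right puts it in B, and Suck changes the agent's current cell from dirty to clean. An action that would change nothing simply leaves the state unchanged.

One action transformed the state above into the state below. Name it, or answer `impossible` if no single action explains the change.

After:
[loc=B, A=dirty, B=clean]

try  Left: (A; A:dirty, B:clean)
try Right: (B; A:dirty, B:clean)  ← match
try  Suck: (A; A:clean, B:clean)

Right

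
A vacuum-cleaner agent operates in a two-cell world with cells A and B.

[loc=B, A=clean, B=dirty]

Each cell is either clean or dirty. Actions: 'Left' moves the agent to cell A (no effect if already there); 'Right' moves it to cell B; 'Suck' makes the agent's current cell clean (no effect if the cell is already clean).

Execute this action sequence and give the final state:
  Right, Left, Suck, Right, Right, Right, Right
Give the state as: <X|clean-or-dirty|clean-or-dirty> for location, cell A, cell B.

t=1 Right ⇒ <B|clean|dirty>
t=2 Left ⇒ <A|clean|dirty>
t=3 Suck ⇒ <A|clean|dirty>
t=4 Right ⇒ <B|clean|dirty>
t=5 Right ⇒ <B|clean|dirty>
t=6 Right ⇒ <B|clean|dirty>
t=7 Right ⇒ <B|clean|dirty>

<B|clean|dirty>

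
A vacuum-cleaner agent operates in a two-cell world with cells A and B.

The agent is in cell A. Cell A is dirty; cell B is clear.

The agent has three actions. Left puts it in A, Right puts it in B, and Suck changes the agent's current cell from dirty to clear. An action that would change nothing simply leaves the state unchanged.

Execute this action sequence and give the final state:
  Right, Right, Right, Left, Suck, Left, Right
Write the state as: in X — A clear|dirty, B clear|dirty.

1) do Right; now in B — A dirty, B clear
2) do Right; now in B — A dirty, B clear
3) do Right; now in B — A dirty, B clear
4) do Left; now in A — A dirty, B clear
5) do Suck; now in A — A clear, B clear
6) do Left; now in A — A clear, B clear
7) do Right; now in B — A clear, B clear

in B — A clear, B clear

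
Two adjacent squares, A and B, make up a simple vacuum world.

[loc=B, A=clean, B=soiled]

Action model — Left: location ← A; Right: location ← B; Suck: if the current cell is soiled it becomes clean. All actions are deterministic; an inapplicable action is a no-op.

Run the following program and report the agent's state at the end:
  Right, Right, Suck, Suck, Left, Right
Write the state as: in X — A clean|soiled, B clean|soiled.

in B — A clean, B clean

[1] after Right: in B — A clean, B soiled
[2] after Right: in B — A clean, B soiled
[3] after Suck: in B — A clean, B clean
[4] after Suck: in B — A clean, B clean
[5] after Left: in A — A clean, B clean
[6] after Right: in B — A clean, B clean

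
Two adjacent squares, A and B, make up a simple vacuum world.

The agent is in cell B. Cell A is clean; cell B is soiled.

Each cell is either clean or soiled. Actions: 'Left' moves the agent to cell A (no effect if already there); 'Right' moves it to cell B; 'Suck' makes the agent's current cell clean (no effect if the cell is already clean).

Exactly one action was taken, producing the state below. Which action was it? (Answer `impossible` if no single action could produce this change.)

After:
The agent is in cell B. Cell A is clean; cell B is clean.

try  Left: <A|clean|soiled>
try Right: <B|clean|soiled>
try  Suck: <B|clean|clean>  ← match

Suck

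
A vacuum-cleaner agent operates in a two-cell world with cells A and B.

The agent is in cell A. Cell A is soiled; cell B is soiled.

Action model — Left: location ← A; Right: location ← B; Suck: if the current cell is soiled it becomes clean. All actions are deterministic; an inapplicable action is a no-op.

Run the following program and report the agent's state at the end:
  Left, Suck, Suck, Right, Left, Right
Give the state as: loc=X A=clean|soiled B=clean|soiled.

[1] after Left: loc=A A=soiled B=soiled
[2] after Suck: loc=A A=clean B=soiled
[3] after Suck: loc=A A=clean B=soiled
[4] after Right: loc=B A=clean B=soiled
[5] after Left: loc=A A=clean B=soiled
[6] after Right: loc=B A=clean B=soiled

loc=B A=clean B=soiled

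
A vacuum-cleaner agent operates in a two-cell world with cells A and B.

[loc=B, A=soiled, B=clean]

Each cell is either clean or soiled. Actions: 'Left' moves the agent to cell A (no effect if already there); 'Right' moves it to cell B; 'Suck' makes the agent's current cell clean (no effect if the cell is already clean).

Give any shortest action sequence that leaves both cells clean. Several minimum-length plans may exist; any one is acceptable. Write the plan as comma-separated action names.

Left, Suck

1. Left → (A; A:soiled, B:clean)
2. Suck → (A; A:clean, B:clean)
min 2: go A then Suck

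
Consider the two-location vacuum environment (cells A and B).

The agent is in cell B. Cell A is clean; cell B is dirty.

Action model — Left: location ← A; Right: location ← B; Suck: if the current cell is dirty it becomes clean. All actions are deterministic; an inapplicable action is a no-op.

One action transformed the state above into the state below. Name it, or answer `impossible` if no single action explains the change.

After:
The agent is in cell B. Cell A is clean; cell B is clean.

try  Left: loc=A A=clean B=dirty
try Right: loc=B A=clean B=dirty
try  Suck: loc=B A=clean B=clean  ← match

Suck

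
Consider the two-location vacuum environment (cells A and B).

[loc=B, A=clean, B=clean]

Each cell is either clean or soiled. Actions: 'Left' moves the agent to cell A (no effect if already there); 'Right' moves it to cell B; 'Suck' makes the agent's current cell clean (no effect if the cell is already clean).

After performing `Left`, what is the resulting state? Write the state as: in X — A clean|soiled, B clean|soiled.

in A — A clean, B clean

start: in B — A clean, B clean
step 1/1 (Left): in A — A clean, B clean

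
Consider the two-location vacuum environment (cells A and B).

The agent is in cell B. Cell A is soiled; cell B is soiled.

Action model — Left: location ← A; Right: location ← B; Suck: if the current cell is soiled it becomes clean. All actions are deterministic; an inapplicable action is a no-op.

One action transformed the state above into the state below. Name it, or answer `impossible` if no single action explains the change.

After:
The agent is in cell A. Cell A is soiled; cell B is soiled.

try  Left: loc=A A=soiled B=soiled  ← match
try Right: loc=B A=soiled B=soiled
try  Suck: loc=B A=soiled B=clean

Left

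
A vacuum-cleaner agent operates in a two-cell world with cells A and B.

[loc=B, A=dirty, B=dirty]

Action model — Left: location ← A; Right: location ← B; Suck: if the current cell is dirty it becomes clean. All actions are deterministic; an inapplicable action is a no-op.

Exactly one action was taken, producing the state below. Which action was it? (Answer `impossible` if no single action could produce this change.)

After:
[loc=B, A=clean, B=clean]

impossible

try  Left: loc=A A=dirty B=dirty
try Right: loc=B A=dirty B=dirty
try  Suck: loc=B A=dirty B=clean
no single action produces the after-state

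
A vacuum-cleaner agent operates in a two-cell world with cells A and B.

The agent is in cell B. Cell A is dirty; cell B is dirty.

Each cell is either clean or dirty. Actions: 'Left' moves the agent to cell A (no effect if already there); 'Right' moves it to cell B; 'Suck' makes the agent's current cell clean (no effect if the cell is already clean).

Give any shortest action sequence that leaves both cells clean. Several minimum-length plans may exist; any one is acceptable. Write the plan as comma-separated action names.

Suck, Left, Suck

Suck (#1): loc=B A=dirty B=clean
Left (#2): loc=A A=dirty B=clean
Suck (#3): loc=A A=clean B=clean
min 3: Suck B + move + Suck A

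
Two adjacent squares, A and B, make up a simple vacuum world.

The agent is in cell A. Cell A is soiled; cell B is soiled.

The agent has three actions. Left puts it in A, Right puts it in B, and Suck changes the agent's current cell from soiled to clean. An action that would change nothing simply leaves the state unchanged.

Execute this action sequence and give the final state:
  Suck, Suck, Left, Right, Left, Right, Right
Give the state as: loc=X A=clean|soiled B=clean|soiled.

loc=B A=clean B=soiled

Suck (#1): loc=A A=clean B=soiled
Suck (#2): loc=A A=clean B=soiled
Left (#3): loc=A A=clean B=soiled
Right (#4): loc=B A=clean B=soiled
Left (#5): loc=A A=clean B=soiled
Right (#6): loc=B A=clean B=soiled
Right (#7): loc=B A=clean B=soiled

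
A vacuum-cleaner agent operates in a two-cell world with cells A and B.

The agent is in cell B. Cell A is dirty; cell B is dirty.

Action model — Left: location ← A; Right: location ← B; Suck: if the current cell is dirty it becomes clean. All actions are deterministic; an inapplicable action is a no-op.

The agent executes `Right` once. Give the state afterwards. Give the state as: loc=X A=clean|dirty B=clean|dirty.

start: loc=B A=dirty B=dirty
1. Right → loc=B A=dirty B=dirty

loc=B A=dirty B=dirty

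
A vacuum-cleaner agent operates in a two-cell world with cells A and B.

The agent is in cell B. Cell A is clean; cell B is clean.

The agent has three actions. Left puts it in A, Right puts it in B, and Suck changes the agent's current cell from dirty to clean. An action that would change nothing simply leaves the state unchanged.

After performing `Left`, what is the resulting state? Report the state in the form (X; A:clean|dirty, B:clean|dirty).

start: (B; A:clean, B:clean)
[1] after Left: (A; A:clean, B:clean)

(A; A:clean, B:clean)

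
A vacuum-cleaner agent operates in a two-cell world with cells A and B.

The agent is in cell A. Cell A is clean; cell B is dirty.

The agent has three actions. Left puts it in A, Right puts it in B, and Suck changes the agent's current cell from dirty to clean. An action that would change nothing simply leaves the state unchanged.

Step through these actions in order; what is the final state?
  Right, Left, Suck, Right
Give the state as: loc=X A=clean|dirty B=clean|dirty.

1. Right → loc=B A=clean B=dirty
2. Left → loc=A A=clean B=dirty
3. Suck → loc=A A=clean B=dirty
4. Right → loc=B A=clean B=dirty

loc=B A=clean B=dirty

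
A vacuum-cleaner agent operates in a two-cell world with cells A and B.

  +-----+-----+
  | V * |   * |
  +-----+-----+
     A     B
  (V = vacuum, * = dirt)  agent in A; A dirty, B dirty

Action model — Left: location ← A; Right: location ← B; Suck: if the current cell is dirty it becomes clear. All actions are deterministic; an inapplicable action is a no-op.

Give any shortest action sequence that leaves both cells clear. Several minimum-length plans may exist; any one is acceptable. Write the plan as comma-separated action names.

Suck, Right, Suck

1) do Suck; now <A|clear|dirty>
2) do Right; now <B|clear|dirty>
3) do Suck; now <B|clear|clear>
min 3: Suck A + move + Suck B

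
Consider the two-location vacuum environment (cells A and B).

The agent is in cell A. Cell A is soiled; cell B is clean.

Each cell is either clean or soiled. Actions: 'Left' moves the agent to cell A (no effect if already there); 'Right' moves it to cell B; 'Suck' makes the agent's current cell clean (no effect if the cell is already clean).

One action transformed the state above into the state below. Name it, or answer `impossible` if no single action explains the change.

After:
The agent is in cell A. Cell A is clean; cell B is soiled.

impossible

try  Left: (A; A:soiled, B:clean)
try Right: (B; A:soiled, B:clean)
try  Suck: (A; A:clean, B:clean)
no single action produces the after-state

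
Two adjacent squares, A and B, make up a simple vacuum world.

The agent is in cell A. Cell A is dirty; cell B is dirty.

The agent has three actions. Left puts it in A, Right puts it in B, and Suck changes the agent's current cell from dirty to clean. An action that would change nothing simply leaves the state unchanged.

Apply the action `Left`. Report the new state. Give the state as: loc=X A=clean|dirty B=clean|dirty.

start: loc=A A=dirty B=dirty
Left (#1): loc=A A=dirty B=dirty

loc=A A=dirty B=dirty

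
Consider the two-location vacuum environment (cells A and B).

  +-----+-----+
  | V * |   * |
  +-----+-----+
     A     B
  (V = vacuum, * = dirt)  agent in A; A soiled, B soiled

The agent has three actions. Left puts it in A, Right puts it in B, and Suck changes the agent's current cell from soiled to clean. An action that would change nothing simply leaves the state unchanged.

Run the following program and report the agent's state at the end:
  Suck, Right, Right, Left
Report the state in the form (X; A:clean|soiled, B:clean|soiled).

1. Suck → (A; A:clean, B:soiled)
2. Right → (B; A:clean, B:soiled)
3. Right → (B; A:clean, B:soiled)
4. Left → (A; A:clean, B:soiled)

(A; A:clean, B:soiled)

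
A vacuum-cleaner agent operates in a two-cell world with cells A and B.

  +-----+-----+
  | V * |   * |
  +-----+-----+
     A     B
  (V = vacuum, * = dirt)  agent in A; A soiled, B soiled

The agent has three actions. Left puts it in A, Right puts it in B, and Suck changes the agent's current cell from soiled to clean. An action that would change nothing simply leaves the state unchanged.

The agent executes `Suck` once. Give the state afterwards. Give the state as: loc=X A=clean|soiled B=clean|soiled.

loc=A A=clean B=soiled

start: loc=A A=soiled B=soiled
step 1/1 (Suck): loc=A A=clean B=soiled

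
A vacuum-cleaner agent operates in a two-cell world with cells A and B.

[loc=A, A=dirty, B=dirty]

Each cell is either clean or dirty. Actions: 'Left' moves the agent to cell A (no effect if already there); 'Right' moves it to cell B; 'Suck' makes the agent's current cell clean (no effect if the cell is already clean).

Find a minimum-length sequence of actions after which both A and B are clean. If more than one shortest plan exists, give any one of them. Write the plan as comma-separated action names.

t=1 Suck ⇒ <A|clean|dirty>
t=2 Right ⇒ <B|clean|dirty>
t=3 Suck ⇒ <B|clean|clean>
min 3: Suck A + move + Suck B

Suck, Right, Suck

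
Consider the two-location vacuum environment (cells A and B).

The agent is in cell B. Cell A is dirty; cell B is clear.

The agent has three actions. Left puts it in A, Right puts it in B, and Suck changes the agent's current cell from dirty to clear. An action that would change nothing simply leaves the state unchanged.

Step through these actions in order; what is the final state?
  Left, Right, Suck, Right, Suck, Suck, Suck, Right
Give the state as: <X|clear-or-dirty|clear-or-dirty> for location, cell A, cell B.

<B|dirty|clear>

1. Left → <A|dirty|clear>
2. Right → <B|dirty|clear>
3. Suck → <B|dirty|clear>
4. Right → <B|dirty|clear>
5. Suck → <B|dirty|clear>
6. Suck → <B|dirty|clear>
7. Suck → <B|dirty|clear>
8. Right → <B|dirty|clear>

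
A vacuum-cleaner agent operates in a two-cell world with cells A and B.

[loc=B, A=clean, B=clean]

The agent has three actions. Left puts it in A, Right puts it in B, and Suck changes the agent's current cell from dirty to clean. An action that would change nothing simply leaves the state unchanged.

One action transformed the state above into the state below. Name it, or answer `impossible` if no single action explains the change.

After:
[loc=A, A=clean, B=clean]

Left

try  Left: (A; A:clean, B:clean)  ← match
try Right: (B; A:clean, B:clean)
try  Suck: (B; A:clean, B:clean)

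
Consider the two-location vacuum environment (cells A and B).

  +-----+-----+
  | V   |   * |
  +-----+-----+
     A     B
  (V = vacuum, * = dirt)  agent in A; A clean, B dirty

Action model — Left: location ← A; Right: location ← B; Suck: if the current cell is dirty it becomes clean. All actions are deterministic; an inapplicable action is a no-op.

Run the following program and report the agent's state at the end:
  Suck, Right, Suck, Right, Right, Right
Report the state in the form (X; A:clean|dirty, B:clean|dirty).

1. Suck → (A; A:clean, B:dirty)
2. Right → (B; A:clean, B:dirty)
3. Suck → (B; A:clean, B:clean)
4. Right → (B; A:clean, B:clean)
5. Right → (B; A:clean, B:clean)
6. Right → (B; A:clean, B:clean)

(B; A:clean, B:clean)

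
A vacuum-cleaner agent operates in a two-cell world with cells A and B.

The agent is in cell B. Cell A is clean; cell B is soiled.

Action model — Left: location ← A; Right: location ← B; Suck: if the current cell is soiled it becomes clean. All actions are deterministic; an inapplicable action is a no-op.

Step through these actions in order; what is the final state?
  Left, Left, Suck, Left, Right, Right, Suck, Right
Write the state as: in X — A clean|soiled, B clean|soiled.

in B — A clean, B clean

1) do Left; now in A — A clean, B soiled
2) do Left; now in A — A clean, B soiled
3) do Suck; now in A — A clean, B soiled
4) do Left; now in A — A clean, B soiled
5) do Right; now in B — A clean, B soiled
6) do Right; now in B — A clean, B soiled
7) do Suck; now in B — A clean, B clean
8) do Right; now in B — A clean, B clean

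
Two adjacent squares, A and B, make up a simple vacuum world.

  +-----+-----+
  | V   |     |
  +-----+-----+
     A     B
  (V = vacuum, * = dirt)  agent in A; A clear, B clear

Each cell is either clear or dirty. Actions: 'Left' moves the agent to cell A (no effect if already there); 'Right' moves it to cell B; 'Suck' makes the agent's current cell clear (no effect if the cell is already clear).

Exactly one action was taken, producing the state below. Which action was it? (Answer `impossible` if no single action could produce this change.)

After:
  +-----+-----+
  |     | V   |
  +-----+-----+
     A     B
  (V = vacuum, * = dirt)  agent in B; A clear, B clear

try  Left: in A — A clear, B clear
try Right: in B — A clear, B clear  ← match
try  Suck: in A — A clear, B clear

Right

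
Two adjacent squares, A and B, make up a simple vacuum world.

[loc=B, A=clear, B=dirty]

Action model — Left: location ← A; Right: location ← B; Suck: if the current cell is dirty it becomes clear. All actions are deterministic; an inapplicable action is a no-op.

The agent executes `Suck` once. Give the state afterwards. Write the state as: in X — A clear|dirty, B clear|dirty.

start: in B — A clear, B dirty
t=1 Suck ⇒ in B — A clear, B clear

in B — A clear, B clear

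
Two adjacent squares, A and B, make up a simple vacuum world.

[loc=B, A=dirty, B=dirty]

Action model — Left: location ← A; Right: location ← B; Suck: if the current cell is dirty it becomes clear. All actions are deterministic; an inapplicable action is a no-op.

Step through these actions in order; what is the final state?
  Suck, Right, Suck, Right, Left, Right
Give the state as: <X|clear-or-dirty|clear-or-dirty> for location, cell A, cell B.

[1] after Suck: <B|dirty|clear>
[2] after Right: <B|dirty|clear>
[3] after Suck: <B|dirty|clear>
[4] after Right: <B|dirty|clear>
[5] after Left: <A|dirty|clear>
[6] after Right: <B|dirty|clear>

<B|dirty|clear>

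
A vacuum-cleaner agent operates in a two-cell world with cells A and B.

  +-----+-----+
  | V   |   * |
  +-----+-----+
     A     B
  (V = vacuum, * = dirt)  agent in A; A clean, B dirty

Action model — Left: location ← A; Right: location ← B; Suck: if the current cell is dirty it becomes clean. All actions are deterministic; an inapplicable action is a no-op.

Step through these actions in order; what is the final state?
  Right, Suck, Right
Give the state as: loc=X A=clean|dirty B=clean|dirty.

[1] after Right: loc=B A=clean B=dirty
[2] after Suck: loc=B A=clean B=clean
[3] after Right: loc=B A=clean B=clean

loc=B A=clean B=clean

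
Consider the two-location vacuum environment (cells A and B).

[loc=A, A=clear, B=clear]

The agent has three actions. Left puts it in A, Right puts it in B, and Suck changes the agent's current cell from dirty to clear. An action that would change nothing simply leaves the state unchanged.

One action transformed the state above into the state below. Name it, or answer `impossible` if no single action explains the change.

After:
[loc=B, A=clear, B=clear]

try  Left: (A; A:clear, B:clear)
try Right: (B; A:clear, B:clear)  ← match
try  Suck: (A; A:clear, B:clear)

Right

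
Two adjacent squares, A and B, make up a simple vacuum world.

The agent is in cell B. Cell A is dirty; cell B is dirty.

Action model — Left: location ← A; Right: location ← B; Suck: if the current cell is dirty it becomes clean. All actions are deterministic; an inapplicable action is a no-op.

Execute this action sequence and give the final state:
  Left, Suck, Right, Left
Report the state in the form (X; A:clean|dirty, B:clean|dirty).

t=1 Left ⇒ (A; A:dirty, B:dirty)
t=2 Suck ⇒ (A; A:clean, B:dirty)
t=3 Right ⇒ (B; A:clean, B:dirty)
t=4 Left ⇒ (A; A:clean, B:dirty)

(A; A:clean, B:dirty)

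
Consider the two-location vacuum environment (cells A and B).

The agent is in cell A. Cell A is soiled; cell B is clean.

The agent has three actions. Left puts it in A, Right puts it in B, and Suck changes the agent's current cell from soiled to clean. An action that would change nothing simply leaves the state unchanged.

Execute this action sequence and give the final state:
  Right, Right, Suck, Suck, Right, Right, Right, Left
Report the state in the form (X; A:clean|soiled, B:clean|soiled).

step 1/8 (Right): (B; A:soiled, B:clean)
step 2/8 (Right): (B; A:soiled, B:clean)
step 3/8 (Suck): (B; A:soiled, B:clean)
step 4/8 (Suck): (B; A:soiled, B:clean)
step 5/8 (Right): (B; A:soiled, B:clean)
step 6/8 (Right): (B; A:soiled, B:clean)
step 7/8 (Right): (B; A:soiled, B:clean)
step 8/8 (Left): (A; A:soiled, B:clean)

(A; A:soiled, B:clean)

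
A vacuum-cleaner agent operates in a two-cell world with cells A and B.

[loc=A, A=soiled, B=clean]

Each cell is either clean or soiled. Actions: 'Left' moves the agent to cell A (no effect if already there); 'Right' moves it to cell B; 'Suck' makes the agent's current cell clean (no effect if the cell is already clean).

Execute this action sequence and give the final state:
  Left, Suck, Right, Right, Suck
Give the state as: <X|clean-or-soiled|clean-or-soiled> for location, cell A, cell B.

Left (#1): <A|soiled|clean>
Suck (#2): <A|clean|clean>
Right (#3): <B|clean|clean>
Right (#4): <B|clean|clean>
Suck (#5): <B|clean|clean>

<B|clean|clean>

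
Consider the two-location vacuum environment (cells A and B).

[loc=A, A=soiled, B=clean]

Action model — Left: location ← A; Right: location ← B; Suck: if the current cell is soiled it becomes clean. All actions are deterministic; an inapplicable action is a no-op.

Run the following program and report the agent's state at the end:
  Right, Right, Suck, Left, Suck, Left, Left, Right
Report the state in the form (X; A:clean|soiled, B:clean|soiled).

1) do Right; now (B; A:soiled, B:clean)
2) do Right; now (B; A:soiled, B:clean)
3) do Suck; now (B; A:soiled, B:clean)
4) do Left; now (A; A:soiled, B:clean)
5) do Suck; now (A; A:clean, B:clean)
6) do Left; now (A; A:clean, B:clean)
7) do Left; now (A; A:clean, B:clean)
8) do Right; now (B; A:clean, B:clean)

(B; A:clean, B:clean)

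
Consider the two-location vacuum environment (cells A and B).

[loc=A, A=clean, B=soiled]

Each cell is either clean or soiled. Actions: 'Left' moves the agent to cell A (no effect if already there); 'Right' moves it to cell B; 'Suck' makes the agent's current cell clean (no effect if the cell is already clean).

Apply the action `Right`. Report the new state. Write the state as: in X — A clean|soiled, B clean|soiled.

start: in A — A clean, B soiled
t=1 Right ⇒ in B — A clean, B soiled

in B — A clean, B soiled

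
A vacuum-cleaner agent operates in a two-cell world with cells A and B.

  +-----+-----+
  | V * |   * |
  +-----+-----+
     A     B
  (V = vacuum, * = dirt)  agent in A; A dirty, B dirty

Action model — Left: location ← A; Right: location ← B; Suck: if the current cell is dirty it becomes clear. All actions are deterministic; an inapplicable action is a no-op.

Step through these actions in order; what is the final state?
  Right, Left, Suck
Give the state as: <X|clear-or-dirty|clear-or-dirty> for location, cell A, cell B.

<A|clear|dirty>

t=1 Right ⇒ <B|dirty|dirty>
t=2 Left ⇒ <A|dirty|dirty>
t=3 Suck ⇒ <A|clear|dirty>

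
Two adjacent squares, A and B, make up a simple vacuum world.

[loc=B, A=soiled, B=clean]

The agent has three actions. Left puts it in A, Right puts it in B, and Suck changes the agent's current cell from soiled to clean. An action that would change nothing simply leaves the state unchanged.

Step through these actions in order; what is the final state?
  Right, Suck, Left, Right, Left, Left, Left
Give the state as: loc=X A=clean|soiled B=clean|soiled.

loc=A A=soiled B=clean

t=1 Right ⇒ loc=B A=soiled B=clean
t=2 Suck ⇒ loc=B A=soiled B=clean
t=3 Left ⇒ loc=A A=soiled B=clean
t=4 Right ⇒ loc=B A=soiled B=clean
t=5 Left ⇒ loc=A A=soiled B=clean
t=6 Left ⇒ loc=A A=soiled B=clean
t=7 Left ⇒ loc=A A=soiled B=clean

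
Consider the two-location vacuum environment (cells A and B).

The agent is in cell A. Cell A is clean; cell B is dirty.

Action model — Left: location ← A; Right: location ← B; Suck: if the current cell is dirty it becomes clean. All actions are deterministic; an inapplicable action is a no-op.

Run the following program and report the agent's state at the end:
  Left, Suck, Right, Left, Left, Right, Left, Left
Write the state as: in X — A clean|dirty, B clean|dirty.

in A — A clean, B dirty

step 1/8 (Left): in A — A clean, B dirty
step 2/8 (Suck): in A — A clean, B dirty
step 3/8 (Right): in B — A clean, B dirty
step 4/8 (Left): in A — A clean, B dirty
step 5/8 (Left): in A — A clean, B dirty
step 6/8 (Right): in B — A clean, B dirty
step 7/8 (Left): in A — A clean, B dirty
step 8/8 (Left): in A — A clean, B dirty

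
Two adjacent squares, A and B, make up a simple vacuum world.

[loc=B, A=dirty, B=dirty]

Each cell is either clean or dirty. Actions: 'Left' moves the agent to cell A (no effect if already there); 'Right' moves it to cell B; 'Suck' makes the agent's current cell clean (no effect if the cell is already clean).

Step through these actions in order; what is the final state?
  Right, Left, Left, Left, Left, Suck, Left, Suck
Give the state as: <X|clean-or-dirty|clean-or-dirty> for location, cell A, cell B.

<A|clean|dirty>

Right (#1): <B|dirty|dirty>
Left (#2): <A|dirty|dirty>
Left (#3): <A|dirty|dirty>
Left (#4): <A|dirty|dirty>
Left (#5): <A|dirty|dirty>
Suck (#6): <A|clean|dirty>
Left (#7): <A|clean|dirty>
Suck (#8): <A|clean|dirty>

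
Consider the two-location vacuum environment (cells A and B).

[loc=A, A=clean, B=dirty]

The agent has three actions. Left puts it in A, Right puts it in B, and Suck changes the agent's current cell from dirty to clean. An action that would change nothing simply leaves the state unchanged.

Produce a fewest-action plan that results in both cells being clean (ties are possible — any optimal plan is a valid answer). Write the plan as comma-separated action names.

Right, Suck

1. Right → in B — A clean, B dirty
2. Suck → in B — A clean, B clean
min 2: go B then Suck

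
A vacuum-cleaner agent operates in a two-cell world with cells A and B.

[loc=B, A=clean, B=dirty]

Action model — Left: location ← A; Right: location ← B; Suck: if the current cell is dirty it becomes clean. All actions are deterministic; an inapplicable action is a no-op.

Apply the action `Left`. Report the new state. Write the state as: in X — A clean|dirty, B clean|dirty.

in A — A clean, B dirty

start: in B — A clean, B dirty
[1] after Left: in A — A clean, B dirty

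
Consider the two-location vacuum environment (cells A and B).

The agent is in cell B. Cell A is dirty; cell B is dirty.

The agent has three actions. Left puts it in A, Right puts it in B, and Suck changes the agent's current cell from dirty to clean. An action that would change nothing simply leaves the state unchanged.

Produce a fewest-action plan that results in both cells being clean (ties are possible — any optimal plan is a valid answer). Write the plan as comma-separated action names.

Suck, Left, Suck

1) do Suck; now (B; A:dirty, B:clean)
2) do Left; now (A; A:dirty, B:clean)
3) do Suck; now (A; A:clean, B:clean)
min 3: Suck B + move + Suck A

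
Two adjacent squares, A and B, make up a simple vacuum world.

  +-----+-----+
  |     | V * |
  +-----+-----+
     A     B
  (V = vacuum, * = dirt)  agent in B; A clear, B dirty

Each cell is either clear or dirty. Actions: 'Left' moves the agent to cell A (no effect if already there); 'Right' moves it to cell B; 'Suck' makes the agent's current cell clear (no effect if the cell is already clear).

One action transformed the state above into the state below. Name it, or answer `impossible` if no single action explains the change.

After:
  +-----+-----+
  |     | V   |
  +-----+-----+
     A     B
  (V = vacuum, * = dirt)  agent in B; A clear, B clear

try  Left: (A; A:clear, B:dirty)
try Right: (B; A:clear, B:dirty)
try  Suck: (B; A:clear, B:clear)  ← match

Suck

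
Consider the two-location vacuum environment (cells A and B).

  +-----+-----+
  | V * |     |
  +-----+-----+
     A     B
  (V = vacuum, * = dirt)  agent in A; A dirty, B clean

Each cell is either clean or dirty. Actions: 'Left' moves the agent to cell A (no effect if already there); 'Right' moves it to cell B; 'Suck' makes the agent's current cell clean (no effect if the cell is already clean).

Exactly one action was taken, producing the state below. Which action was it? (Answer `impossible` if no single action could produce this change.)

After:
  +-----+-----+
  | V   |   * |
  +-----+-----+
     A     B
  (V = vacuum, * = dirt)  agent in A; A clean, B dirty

impossible

try  Left: loc=A A=dirty B=clean
try Right: loc=B A=dirty B=clean
try  Suck: loc=A A=clean B=clean
no single action produces the after-state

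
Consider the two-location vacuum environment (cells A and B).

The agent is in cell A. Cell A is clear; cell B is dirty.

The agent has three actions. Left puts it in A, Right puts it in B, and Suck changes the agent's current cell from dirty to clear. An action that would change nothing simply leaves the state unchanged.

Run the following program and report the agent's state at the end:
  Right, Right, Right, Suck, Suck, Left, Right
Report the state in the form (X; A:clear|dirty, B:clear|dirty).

(B; A:clear, B:clear)

1) do Right; now (B; A:clear, B:dirty)
2) do Right; now (B; A:clear, B:dirty)
3) do Right; now (B; A:clear, B:dirty)
4) do Suck; now (B; A:clear, B:clear)
5) do Suck; now (B; A:clear, B:clear)
6) do Left; now (A; A:clear, B:clear)
7) do Right; now (B; A:clear, B:clear)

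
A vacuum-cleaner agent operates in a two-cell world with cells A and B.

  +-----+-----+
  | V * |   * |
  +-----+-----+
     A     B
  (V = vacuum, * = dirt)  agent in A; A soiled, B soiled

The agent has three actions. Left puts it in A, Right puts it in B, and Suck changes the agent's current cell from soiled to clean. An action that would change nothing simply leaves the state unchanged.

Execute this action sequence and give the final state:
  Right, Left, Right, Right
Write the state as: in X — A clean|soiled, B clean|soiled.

in B — A soiled, B soiled

Right (#1): in B — A soiled, B soiled
Left (#2): in A — A soiled, B soiled
Right (#3): in B — A soiled, B soiled
Right (#4): in B — A soiled, B soiled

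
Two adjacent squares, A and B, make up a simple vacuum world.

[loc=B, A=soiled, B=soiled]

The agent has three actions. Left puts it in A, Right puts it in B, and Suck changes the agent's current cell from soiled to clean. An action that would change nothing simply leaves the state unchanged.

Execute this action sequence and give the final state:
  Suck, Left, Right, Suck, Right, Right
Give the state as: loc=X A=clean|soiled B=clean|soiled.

loc=B A=soiled B=clean

1) do Suck; now loc=B A=soiled B=clean
2) do Left; now loc=A A=soiled B=clean
3) do Right; now loc=B A=soiled B=clean
4) do Suck; now loc=B A=soiled B=clean
5) do Right; now loc=B A=soiled B=clean
6) do Right; now loc=B A=soiled B=clean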